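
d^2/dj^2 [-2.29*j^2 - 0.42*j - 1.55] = -4.58000000000000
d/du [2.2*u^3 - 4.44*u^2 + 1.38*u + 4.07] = 6.6*u^2 - 8.88*u + 1.38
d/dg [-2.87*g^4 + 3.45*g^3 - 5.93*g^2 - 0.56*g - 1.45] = -11.48*g^3 + 10.35*g^2 - 11.86*g - 0.56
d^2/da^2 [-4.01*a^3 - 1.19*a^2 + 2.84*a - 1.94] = -24.06*a - 2.38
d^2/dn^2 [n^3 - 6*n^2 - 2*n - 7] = 6*n - 12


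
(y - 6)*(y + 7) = y^2 + y - 42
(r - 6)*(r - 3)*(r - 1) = r^3 - 10*r^2 + 27*r - 18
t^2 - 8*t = t*(t - 8)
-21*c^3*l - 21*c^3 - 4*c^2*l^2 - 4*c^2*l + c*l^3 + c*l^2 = (-7*c + l)*(3*c + l)*(c*l + c)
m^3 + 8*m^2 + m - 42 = (m - 2)*(m + 3)*(m + 7)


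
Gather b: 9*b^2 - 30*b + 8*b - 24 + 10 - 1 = 9*b^2 - 22*b - 15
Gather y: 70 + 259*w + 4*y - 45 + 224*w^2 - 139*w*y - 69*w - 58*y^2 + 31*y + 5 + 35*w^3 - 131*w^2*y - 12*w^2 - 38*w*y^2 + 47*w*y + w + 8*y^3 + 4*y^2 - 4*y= 35*w^3 + 212*w^2 + 191*w + 8*y^3 + y^2*(-38*w - 54) + y*(-131*w^2 - 92*w + 31) + 30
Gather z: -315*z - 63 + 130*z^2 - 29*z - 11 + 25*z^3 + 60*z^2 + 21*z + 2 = 25*z^3 + 190*z^2 - 323*z - 72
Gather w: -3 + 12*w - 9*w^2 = -9*w^2 + 12*w - 3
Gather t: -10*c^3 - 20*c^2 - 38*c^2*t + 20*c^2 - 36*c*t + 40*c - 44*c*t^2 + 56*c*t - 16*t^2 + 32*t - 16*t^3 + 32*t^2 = -10*c^3 + 40*c - 16*t^3 + t^2*(16 - 44*c) + t*(-38*c^2 + 20*c + 32)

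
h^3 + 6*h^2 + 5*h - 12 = (h - 1)*(h + 3)*(h + 4)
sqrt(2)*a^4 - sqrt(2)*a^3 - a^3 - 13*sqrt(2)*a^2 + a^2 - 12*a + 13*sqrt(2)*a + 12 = (a - 1)*(a - 3*sqrt(2))*(a + 2*sqrt(2))*(sqrt(2)*a + 1)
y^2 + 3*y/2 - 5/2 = (y - 1)*(y + 5/2)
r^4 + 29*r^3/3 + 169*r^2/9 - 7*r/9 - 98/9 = (r - 2/3)*(r + 1)*(r + 7/3)*(r + 7)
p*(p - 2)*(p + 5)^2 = p^4 + 8*p^3 + 5*p^2 - 50*p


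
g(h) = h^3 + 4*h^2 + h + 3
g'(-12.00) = 337.00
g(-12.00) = -1161.00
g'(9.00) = 316.00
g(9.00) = 1065.00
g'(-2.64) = 0.79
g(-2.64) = 9.84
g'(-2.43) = -0.73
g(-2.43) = 9.84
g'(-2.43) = -0.73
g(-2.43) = 9.84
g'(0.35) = 4.17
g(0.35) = 3.88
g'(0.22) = 2.91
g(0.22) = 3.42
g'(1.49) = 19.58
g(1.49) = 16.68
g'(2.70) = 44.47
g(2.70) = 54.54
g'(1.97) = 28.40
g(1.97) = 28.14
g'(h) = 3*h^2 + 8*h + 1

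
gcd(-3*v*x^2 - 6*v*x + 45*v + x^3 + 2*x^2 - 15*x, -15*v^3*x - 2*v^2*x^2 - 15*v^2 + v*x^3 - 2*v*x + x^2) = 1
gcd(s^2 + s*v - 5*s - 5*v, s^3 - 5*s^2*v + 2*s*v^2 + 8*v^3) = s + v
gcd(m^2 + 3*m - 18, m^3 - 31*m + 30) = m + 6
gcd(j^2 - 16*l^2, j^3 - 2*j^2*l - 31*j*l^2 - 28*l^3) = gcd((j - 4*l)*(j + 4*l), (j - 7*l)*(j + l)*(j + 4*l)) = j + 4*l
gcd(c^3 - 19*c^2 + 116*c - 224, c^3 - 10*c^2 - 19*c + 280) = c^2 - 15*c + 56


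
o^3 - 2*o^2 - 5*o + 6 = (o - 3)*(o - 1)*(o + 2)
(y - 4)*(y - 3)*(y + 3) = y^3 - 4*y^2 - 9*y + 36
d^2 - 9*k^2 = (d - 3*k)*(d + 3*k)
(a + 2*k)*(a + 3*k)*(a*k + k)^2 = a^4*k^2 + 5*a^3*k^3 + 2*a^3*k^2 + 6*a^2*k^4 + 10*a^2*k^3 + a^2*k^2 + 12*a*k^4 + 5*a*k^3 + 6*k^4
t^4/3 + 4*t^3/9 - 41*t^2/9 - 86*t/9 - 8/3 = (t/3 + 1)*(t - 4)*(t + 1/3)*(t + 2)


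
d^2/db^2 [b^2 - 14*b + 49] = 2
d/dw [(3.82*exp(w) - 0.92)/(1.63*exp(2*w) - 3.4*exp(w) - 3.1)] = (-6.2266*exp(2*w) + 2.9992*exp(w) - 14.97)*exp(w)/(2.6569*exp(4*w) - 11.084*exp(3*w) + 1.454*exp(2*w) + 21.08*exp(w) + 9.61)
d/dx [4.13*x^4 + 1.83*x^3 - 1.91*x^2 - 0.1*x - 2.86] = 16.52*x^3 + 5.49*x^2 - 3.82*x - 0.1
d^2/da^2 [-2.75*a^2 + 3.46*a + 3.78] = -5.50000000000000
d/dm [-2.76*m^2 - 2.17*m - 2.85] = -5.52*m - 2.17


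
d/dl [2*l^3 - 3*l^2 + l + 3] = 6*l^2 - 6*l + 1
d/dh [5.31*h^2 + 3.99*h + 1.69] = 10.62*h + 3.99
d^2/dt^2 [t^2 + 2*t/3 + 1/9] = 2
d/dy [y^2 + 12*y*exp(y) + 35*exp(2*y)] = 12*y*exp(y) + 2*y + 70*exp(2*y) + 12*exp(y)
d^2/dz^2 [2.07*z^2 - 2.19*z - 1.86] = 4.14000000000000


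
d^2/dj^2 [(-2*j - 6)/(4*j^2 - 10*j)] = 2*(-4*j^3 - 36*j^2 + 90*j - 75)/(j^3*(8*j^3 - 60*j^2 + 150*j - 125))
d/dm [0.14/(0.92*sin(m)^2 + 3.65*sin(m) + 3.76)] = -(0.2576*sin(m) + 0.511)*cos(m)/(0.92*sin(m)^2 + 3.65*sin(m) + 3.76)^2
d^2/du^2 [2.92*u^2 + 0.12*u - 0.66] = 5.84000000000000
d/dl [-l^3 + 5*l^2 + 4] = l*(10 - 3*l)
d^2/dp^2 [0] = 0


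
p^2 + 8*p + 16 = (p + 4)^2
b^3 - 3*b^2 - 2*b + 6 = (b - 3)*(b - sqrt(2))*(b + sqrt(2))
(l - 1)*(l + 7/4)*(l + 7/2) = l^3 + 17*l^2/4 + 7*l/8 - 49/8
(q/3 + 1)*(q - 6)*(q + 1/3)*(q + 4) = q^4/3 + 4*q^3/9 - 89*q^2/9 - 82*q/3 - 8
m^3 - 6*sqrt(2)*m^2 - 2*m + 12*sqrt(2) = (m - 6*sqrt(2))*(m - sqrt(2))*(m + sqrt(2))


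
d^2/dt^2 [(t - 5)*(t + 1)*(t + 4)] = 6*t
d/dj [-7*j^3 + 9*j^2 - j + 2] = -21*j^2 + 18*j - 1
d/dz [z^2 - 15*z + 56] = 2*z - 15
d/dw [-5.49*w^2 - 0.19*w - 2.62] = -10.98*w - 0.19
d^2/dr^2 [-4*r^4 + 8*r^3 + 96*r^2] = -48*r^2 + 48*r + 192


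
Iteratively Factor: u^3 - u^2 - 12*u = (u + 3)*(u^2 - 4*u) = u*(u + 3)*(u - 4)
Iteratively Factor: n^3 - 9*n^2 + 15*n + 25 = (n - 5)*(n^2 - 4*n - 5) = (n - 5)*(n + 1)*(n - 5)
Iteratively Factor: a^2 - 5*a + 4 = (a - 1)*(a - 4)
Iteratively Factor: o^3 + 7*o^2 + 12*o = (o)*(o^2 + 7*o + 12) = o*(o + 4)*(o + 3)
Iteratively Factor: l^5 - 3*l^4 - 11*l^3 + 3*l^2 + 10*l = (l)*(l^4 - 3*l^3 - 11*l^2 + 3*l + 10) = l*(l - 5)*(l^3 + 2*l^2 - l - 2) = l*(l - 5)*(l - 1)*(l^2 + 3*l + 2) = l*(l - 5)*(l - 1)*(l + 1)*(l + 2)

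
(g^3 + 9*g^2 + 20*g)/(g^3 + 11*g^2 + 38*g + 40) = g/(g + 2)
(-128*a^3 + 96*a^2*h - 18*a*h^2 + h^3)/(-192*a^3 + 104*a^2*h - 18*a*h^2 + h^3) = (16*a^2 - 10*a*h + h^2)/(24*a^2 - 10*a*h + h^2)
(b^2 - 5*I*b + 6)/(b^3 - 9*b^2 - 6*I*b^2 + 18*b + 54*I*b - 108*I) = (b + I)/(b^2 - 9*b + 18)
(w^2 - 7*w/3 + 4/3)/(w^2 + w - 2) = (w - 4/3)/(w + 2)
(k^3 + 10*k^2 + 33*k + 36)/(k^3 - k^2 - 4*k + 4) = (k^3 + 10*k^2 + 33*k + 36)/(k^3 - k^2 - 4*k + 4)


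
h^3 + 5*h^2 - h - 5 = (h - 1)*(h + 1)*(h + 5)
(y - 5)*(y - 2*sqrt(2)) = y^2 - 5*y - 2*sqrt(2)*y + 10*sqrt(2)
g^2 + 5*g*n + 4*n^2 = (g + n)*(g + 4*n)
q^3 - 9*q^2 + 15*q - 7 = (q - 7)*(q - 1)^2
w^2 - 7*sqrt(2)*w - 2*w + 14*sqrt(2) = (w - 2)*(w - 7*sqrt(2))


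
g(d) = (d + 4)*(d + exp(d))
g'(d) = d + (d + 4)*(exp(d) + 1) + exp(d)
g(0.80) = 14.52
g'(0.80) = 18.51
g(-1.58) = -3.33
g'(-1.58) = 1.54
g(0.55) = 10.39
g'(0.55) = 14.72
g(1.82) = 46.51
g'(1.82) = 49.73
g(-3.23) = -2.46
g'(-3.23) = -2.39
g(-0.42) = 0.85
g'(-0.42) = 6.17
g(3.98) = 458.83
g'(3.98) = 492.54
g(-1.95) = -3.71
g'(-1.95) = 0.53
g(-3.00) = -2.95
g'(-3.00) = -1.90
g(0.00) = 4.00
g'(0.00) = 9.00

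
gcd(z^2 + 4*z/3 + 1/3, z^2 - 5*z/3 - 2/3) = z + 1/3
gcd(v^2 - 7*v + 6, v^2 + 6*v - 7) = v - 1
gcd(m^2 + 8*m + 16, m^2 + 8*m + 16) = m^2 + 8*m + 16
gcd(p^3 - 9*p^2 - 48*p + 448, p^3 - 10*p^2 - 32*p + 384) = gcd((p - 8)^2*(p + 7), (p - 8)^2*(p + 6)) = p^2 - 16*p + 64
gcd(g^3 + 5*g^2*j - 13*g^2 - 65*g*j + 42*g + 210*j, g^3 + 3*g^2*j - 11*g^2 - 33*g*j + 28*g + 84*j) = g - 7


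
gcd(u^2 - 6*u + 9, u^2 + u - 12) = u - 3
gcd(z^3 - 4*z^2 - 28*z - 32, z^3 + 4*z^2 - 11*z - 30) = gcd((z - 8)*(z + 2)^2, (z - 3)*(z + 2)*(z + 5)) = z + 2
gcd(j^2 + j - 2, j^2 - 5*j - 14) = j + 2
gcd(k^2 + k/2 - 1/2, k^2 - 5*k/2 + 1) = k - 1/2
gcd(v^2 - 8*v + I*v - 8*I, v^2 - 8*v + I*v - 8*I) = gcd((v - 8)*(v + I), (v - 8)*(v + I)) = v^2 + v*(-8 + I) - 8*I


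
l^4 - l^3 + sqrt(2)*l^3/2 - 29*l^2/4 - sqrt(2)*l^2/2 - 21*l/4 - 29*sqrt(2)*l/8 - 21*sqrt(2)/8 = (l - 7/2)*(l + 1)*(l + 3/2)*(l + sqrt(2)/2)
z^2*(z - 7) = z^3 - 7*z^2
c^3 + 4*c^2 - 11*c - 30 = (c - 3)*(c + 2)*(c + 5)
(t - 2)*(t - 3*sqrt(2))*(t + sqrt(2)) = t^3 - 2*sqrt(2)*t^2 - 2*t^2 - 6*t + 4*sqrt(2)*t + 12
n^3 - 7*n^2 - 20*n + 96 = (n - 8)*(n - 3)*(n + 4)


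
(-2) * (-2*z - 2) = 4*z + 4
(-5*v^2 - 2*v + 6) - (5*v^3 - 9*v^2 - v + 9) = -5*v^3 + 4*v^2 - v - 3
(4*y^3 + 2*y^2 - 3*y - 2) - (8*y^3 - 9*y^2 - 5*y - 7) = -4*y^3 + 11*y^2 + 2*y + 5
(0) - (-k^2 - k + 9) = k^2 + k - 9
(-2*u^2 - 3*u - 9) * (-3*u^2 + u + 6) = 6*u^4 + 7*u^3 + 12*u^2 - 27*u - 54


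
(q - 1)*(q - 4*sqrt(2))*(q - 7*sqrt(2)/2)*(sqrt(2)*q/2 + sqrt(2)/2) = sqrt(2)*q^4/2 - 15*q^3/2 + 27*sqrt(2)*q^2/2 + 15*q/2 - 14*sqrt(2)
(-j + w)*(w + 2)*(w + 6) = -j*w^2 - 8*j*w - 12*j + w^3 + 8*w^2 + 12*w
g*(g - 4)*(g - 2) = g^3 - 6*g^2 + 8*g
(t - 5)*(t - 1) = t^2 - 6*t + 5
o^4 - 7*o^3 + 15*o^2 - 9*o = o*(o - 3)^2*(o - 1)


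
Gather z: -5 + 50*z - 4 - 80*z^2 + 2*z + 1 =-80*z^2 + 52*z - 8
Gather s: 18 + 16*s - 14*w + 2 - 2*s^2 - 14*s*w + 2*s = -2*s^2 + s*(18 - 14*w) - 14*w + 20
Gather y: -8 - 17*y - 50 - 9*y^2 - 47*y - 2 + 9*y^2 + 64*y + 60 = 0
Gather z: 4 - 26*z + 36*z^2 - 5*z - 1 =36*z^2 - 31*z + 3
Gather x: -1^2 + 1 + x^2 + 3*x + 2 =x^2 + 3*x + 2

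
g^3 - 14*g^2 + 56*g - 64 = (g - 8)*(g - 4)*(g - 2)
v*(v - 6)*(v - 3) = v^3 - 9*v^2 + 18*v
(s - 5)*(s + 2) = s^2 - 3*s - 10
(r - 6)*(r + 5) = r^2 - r - 30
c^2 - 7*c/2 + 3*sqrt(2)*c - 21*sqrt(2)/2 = (c - 7/2)*(c + 3*sqrt(2))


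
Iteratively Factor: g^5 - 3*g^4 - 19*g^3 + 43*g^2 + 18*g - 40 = (g + 1)*(g^4 - 4*g^3 - 15*g^2 + 58*g - 40) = (g + 1)*(g + 4)*(g^3 - 8*g^2 + 17*g - 10) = (g - 1)*(g + 1)*(g + 4)*(g^2 - 7*g + 10) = (g - 2)*(g - 1)*(g + 1)*(g + 4)*(g - 5)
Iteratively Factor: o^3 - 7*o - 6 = (o - 3)*(o^2 + 3*o + 2) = (o - 3)*(o + 1)*(o + 2)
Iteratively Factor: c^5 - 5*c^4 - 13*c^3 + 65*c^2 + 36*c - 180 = (c - 2)*(c^4 - 3*c^3 - 19*c^2 + 27*c + 90) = (c - 2)*(c + 2)*(c^3 - 5*c^2 - 9*c + 45) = (c - 2)*(c + 2)*(c + 3)*(c^2 - 8*c + 15) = (c - 5)*(c - 2)*(c + 2)*(c + 3)*(c - 3)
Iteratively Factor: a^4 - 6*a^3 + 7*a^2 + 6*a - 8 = (a - 4)*(a^3 - 2*a^2 - a + 2) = (a - 4)*(a + 1)*(a^2 - 3*a + 2) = (a - 4)*(a - 2)*(a + 1)*(a - 1)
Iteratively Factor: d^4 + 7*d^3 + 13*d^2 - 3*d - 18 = (d + 2)*(d^3 + 5*d^2 + 3*d - 9) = (d + 2)*(d + 3)*(d^2 + 2*d - 3) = (d - 1)*(d + 2)*(d + 3)*(d + 3)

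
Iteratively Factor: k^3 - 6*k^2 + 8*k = (k)*(k^2 - 6*k + 8) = k*(k - 4)*(k - 2)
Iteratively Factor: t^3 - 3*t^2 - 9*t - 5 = (t + 1)*(t^2 - 4*t - 5) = (t + 1)^2*(t - 5)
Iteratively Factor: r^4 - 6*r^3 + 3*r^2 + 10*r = (r + 1)*(r^3 - 7*r^2 + 10*r) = (r - 5)*(r + 1)*(r^2 - 2*r) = r*(r - 5)*(r + 1)*(r - 2)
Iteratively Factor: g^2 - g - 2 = (g + 1)*(g - 2)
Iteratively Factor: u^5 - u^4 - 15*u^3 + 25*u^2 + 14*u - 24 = (u - 2)*(u^4 + u^3 - 13*u^2 - u + 12) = (u - 2)*(u + 4)*(u^3 - 3*u^2 - u + 3) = (u - 3)*(u - 2)*(u + 4)*(u^2 - 1) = (u - 3)*(u - 2)*(u - 1)*(u + 4)*(u + 1)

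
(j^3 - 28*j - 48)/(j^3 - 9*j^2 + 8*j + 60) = (j + 4)/(j - 5)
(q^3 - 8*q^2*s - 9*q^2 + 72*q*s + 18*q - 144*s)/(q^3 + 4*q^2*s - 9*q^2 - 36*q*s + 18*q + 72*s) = (q - 8*s)/(q + 4*s)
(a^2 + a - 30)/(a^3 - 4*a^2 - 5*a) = (a + 6)/(a*(a + 1))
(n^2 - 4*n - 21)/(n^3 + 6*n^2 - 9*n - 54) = (n - 7)/(n^2 + 3*n - 18)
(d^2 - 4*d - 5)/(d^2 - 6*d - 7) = (d - 5)/(d - 7)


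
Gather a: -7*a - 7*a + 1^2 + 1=2 - 14*a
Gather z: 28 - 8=20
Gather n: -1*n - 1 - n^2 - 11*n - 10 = -n^2 - 12*n - 11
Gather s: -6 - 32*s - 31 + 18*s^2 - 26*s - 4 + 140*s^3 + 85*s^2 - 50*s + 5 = 140*s^3 + 103*s^2 - 108*s - 36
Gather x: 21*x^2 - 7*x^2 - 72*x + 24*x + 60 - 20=14*x^2 - 48*x + 40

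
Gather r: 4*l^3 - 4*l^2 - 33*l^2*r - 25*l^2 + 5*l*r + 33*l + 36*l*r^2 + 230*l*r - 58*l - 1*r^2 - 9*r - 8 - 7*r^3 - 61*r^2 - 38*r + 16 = 4*l^3 - 29*l^2 - 25*l - 7*r^3 + r^2*(36*l - 62) + r*(-33*l^2 + 235*l - 47) + 8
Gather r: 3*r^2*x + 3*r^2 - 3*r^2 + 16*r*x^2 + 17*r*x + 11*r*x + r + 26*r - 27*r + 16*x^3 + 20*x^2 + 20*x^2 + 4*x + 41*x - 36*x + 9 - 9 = 3*r^2*x + r*(16*x^2 + 28*x) + 16*x^3 + 40*x^2 + 9*x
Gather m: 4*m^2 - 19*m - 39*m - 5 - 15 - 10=4*m^2 - 58*m - 30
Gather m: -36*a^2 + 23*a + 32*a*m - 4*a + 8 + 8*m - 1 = -36*a^2 + 19*a + m*(32*a + 8) + 7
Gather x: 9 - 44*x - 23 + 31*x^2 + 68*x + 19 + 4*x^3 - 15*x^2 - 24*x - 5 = 4*x^3 + 16*x^2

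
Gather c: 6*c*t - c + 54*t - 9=c*(6*t - 1) + 54*t - 9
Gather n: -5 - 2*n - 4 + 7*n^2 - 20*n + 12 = 7*n^2 - 22*n + 3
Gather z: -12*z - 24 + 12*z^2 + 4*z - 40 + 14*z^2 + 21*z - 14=26*z^2 + 13*z - 78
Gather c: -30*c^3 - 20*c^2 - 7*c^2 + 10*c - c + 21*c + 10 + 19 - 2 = -30*c^3 - 27*c^2 + 30*c + 27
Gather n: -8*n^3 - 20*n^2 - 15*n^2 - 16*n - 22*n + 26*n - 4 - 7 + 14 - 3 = -8*n^3 - 35*n^2 - 12*n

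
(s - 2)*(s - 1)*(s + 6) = s^3 + 3*s^2 - 16*s + 12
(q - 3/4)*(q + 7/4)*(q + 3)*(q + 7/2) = q^4 + 15*q^3/2 + 251*q^2/16 + 63*q/32 - 441/32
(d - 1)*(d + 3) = d^2 + 2*d - 3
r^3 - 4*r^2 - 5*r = r*(r - 5)*(r + 1)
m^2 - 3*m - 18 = (m - 6)*(m + 3)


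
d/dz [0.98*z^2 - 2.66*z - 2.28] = 1.96*z - 2.66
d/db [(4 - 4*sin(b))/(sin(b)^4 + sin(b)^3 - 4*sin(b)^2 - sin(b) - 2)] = 4*(3*sin(b)^4 - 2*sin(b)^3 - 7*sin(b)^2 + 8*sin(b) + 3)*cos(b)/(sin(b)^4 + sin(b)^3 - 4*sin(b)^2 - sin(b) - 2)^2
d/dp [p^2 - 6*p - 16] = 2*p - 6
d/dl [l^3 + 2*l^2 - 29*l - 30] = 3*l^2 + 4*l - 29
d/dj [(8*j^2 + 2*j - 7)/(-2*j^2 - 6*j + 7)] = 4*(-11*j^2 + 21*j - 7)/(4*j^4 + 24*j^3 + 8*j^2 - 84*j + 49)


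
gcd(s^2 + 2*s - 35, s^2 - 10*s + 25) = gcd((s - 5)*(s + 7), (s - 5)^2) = s - 5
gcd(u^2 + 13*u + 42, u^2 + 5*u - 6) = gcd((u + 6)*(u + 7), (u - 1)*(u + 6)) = u + 6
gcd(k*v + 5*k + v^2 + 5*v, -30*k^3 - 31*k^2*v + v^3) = k + v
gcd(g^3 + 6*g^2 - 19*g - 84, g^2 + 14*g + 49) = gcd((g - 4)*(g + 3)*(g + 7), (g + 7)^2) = g + 7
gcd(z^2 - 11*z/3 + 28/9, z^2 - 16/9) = z - 4/3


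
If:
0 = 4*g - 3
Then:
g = 3/4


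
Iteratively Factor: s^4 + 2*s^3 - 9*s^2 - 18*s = (s + 3)*(s^3 - s^2 - 6*s) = (s - 3)*(s + 3)*(s^2 + 2*s) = s*(s - 3)*(s + 3)*(s + 2)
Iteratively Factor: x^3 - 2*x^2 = (x)*(x^2 - 2*x) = x*(x - 2)*(x)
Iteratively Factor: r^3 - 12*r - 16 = (r - 4)*(r^2 + 4*r + 4) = (r - 4)*(r + 2)*(r + 2)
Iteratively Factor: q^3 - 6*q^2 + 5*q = (q - 1)*(q^2 - 5*q) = q*(q - 1)*(q - 5)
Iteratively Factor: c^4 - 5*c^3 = (c - 5)*(c^3) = c*(c - 5)*(c^2) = c^2*(c - 5)*(c)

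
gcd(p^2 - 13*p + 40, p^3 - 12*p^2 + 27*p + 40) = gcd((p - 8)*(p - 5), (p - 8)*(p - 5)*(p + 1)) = p^2 - 13*p + 40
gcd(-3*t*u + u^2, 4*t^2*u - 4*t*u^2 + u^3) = u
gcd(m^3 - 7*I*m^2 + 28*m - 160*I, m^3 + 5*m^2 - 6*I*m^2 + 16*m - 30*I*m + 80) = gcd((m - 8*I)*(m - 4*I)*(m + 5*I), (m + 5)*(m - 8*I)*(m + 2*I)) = m - 8*I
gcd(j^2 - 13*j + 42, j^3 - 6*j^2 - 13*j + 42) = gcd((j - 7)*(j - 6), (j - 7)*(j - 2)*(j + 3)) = j - 7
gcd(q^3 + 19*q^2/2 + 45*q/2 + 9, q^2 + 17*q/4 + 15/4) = q + 3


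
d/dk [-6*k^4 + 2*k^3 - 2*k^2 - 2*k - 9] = -24*k^3 + 6*k^2 - 4*k - 2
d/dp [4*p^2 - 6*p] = 8*p - 6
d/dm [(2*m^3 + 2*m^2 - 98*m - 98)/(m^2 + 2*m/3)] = 6*(3*m^4 + 4*m^3 + 149*m^2 + 294*m + 98)/(m^2*(9*m^2 + 12*m + 4))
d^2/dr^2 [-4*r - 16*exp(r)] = -16*exp(r)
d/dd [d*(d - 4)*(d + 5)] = 3*d^2 + 2*d - 20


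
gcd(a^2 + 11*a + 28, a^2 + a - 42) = a + 7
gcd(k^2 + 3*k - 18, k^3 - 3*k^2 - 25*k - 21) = 1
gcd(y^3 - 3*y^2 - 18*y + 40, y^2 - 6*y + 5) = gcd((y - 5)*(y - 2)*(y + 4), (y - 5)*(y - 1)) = y - 5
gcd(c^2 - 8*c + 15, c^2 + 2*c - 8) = 1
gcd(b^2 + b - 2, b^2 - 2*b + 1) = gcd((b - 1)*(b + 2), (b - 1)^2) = b - 1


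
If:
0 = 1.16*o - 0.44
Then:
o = 0.38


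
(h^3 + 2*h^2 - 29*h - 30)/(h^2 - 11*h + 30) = (h^2 + 7*h + 6)/(h - 6)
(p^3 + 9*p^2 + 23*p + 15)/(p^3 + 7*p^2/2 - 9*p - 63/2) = 2*(p^2 + 6*p + 5)/(2*p^2 + p - 21)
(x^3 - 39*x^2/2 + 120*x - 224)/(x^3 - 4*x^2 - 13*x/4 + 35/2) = 2*(x^2 - 16*x + 64)/(2*x^2 - x - 10)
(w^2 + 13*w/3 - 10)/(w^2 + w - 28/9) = 3*(3*w^2 + 13*w - 30)/(9*w^2 + 9*w - 28)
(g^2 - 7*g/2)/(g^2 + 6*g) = (g - 7/2)/(g + 6)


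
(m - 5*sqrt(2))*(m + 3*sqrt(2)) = m^2 - 2*sqrt(2)*m - 30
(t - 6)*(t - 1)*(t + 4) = t^3 - 3*t^2 - 22*t + 24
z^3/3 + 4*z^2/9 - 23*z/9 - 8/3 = (z/3 + 1)*(z - 8/3)*(z + 1)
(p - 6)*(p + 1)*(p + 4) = p^3 - p^2 - 26*p - 24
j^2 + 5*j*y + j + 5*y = (j + 1)*(j + 5*y)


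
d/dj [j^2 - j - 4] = 2*j - 1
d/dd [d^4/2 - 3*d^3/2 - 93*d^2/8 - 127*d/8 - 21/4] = 2*d^3 - 9*d^2/2 - 93*d/4 - 127/8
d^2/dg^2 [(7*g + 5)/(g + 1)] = -4/(g + 1)^3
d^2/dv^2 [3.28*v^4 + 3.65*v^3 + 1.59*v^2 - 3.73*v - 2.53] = 39.36*v^2 + 21.9*v + 3.18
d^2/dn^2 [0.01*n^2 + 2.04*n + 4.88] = 0.0200000000000000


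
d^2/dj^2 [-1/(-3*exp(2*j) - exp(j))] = (-(3*exp(j) + 1)*(12*exp(j) + 1) + 2*(6*exp(j) + 1)^2)*exp(-j)/(3*exp(j) + 1)^3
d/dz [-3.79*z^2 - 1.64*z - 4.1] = -7.58*z - 1.64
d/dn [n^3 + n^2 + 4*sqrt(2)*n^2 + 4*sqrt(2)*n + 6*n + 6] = 3*n^2 + 2*n + 8*sqrt(2)*n + 4*sqrt(2) + 6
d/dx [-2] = 0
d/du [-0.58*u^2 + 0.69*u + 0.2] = 0.69 - 1.16*u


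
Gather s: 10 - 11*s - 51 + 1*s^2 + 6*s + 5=s^2 - 5*s - 36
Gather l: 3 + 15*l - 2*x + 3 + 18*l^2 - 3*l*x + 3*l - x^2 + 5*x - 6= 18*l^2 + l*(18 - 3*x) - x^2 + 3*x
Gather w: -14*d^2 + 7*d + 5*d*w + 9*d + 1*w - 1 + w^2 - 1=-14*d^2 + 16*d + w^2 + w*(5*d + 1) - 2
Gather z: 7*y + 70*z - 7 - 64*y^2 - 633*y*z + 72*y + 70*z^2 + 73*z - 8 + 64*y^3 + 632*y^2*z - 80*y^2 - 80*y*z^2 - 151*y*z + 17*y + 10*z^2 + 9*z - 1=64*y^3 - 144*y^2 + 96*y + z^2*(80 - 80*y) + z*(632*y^2 - 784*y + 152) - 16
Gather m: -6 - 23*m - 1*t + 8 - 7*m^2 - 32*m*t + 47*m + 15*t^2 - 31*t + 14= -7*m^2 + m*(24 - 32*t) + 15*t^2 - 32*t + 16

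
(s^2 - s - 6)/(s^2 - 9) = (s + 2)/(s + 3)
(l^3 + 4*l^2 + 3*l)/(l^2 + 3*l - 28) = l*(l^2 + 4*l + 3)/(l^2 + 3*l - 28)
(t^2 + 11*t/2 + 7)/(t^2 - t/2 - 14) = (t + 2)/(t - 4)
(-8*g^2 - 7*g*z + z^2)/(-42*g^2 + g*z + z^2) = (-8*g^2 - 7*g*z + z^2)/(-42*g^2 + g*z + z^2)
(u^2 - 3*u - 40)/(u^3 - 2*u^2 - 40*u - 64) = (u + 5)/(u^2 + 6*u + 8)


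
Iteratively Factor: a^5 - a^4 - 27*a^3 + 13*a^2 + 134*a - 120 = (a + 3)*(a^4 - 4*a^3 - 15*a^2 + 58*a - 40) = (a + 3)*(a + 4)*(a^3 - 8*a^2 + 17*a - 10) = (a - 2)*(a + 3)*(a + 4)*(a^2 - 6*a + 5) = (a - 2)*(a - 1)*(a + 3)*(a + 4)*(a - 5)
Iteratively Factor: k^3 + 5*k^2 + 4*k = (k + 4)*(k^2 + k) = (k + 1)*(k + 4)*(k)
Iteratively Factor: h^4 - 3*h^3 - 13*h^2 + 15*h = (h + 3)*(h^3 - 6*h^2 + 5*h) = (h - 1)*(h + 3)*(h^2 - 5*h) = (h - 5)*(h - 1)*(h + 3)*(h)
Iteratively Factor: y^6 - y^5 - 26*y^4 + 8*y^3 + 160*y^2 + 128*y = (y - 4)*(y^5 + 3*y^4 - 14*y^3 - 48*y^2 - 32*y) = (y - 4)*(y + 1)*(y^4 + 2*y^3 - 16*y^2 - 32*y) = (y - 4)^2*(y + 1)*(y^3 + 6*y^2 + 8*y) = (y - 4)^2*(y + 1)*(y + 4)*(y^2 + 2*y) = (y - 4)^2*(y + 1)*(y + 2)*(y + 4)*(y)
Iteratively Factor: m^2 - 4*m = (m - 4)*(m)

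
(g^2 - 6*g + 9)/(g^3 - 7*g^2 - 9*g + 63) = (g - 3)/(g^2 - 4*g - 21)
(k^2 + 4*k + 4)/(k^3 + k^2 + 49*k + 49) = (k^2 + 4*k + 4)/(k^3 + k^2 + 49*k + 49)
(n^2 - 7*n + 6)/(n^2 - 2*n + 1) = (n - 6)/(n - 1)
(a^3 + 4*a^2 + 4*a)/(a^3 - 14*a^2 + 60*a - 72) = a*(a^2 + 4*a + 4)/(a^3 - 14*a^2 + 60*a - 72)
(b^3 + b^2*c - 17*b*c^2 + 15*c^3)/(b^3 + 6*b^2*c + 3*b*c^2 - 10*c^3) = (b - 3*c)/(b + 2*c)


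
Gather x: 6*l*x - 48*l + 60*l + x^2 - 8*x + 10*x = 12*l + x^2 + x*(6*l + 2)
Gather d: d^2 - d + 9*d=d^2 + 8*d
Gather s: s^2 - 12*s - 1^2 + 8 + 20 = s^2 - 12*s + 27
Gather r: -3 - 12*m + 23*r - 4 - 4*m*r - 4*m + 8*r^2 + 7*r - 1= -16*m + 8*r^2 + r*(30 - 4*m) - 8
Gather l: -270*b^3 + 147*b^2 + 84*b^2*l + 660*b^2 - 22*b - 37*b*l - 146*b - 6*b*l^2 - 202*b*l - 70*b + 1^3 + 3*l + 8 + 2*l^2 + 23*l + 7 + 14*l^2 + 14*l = -270*b^3 + 807*b^2 - 238*b + l^2*(16 - 6*b) + l*(84*b^2 - 239*b + 40) + 16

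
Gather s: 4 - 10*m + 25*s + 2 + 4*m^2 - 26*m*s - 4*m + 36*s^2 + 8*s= 4*m^2 - 14*m + 36*s^2 + s*(33 - 26*m) + 6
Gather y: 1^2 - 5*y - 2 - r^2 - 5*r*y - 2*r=-r^2 - 2*r + y*(-5*r - 5) - 1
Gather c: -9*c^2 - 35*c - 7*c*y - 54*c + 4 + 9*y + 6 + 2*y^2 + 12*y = -9*c^2 + c*(-7*y - 89) + 2*y^2 + 21*y + 10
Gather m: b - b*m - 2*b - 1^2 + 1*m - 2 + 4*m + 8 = -b + m*(5 - b) + 5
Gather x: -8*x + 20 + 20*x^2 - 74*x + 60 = 20*x^2 - 82*x + 80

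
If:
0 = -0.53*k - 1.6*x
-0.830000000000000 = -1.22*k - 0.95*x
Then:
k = 0.92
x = -0.30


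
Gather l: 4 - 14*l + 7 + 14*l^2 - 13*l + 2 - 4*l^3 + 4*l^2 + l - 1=-4*l^3 + 18*l^2 - 26*l + 12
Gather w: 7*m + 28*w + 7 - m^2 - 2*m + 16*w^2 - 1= -m^2 + 5*m + 16*w^2 + 28*w + 6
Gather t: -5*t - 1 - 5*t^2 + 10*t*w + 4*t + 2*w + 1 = -5*t^2 + t*(10*w - 1) + 2*w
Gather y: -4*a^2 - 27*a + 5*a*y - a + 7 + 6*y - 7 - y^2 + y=-4*a^2 - 28*a - y^2 + y*(5*a + 7)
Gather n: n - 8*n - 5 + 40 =35 - 7*n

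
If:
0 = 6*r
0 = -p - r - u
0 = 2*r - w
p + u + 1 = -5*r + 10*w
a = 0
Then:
No Solution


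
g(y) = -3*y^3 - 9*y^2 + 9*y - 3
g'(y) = -9*y^2 - 18*y + 9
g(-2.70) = -33.86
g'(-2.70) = -8.01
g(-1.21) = -21.75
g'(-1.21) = 17.60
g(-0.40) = -7.85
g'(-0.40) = 14.76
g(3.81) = -265.27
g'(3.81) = -190.22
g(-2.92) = -31.33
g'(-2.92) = -15.18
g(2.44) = -78.20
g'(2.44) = -88.50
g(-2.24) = -34.60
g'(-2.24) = 4.16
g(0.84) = -3.57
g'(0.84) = -12.47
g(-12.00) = 3777.00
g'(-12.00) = -1071.00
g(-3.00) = -30.00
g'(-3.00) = -18.00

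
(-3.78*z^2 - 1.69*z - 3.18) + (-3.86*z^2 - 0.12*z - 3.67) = -7.64*z^2 - 1.81*z - 6.85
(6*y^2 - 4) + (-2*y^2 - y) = 4*y^2 - y - 4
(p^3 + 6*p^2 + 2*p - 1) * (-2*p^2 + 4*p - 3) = -2*p^5 - 8*p^4 + 17*p^3 - 8*p^2 - 10*p + 3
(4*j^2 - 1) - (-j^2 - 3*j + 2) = 5*j^2 + 3*j - 3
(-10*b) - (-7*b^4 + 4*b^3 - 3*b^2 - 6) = 7*b^4 - 4*b^3 + 3*b^2 - 10*b + 6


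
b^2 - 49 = (b - 7)*(b + 7)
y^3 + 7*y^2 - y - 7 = (y - 1)*(y + 1)*(y + 7)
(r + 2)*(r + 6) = r^2 + 8*r + 12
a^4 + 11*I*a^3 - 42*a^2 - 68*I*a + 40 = (a + 2*I)^3*(a + 5*I)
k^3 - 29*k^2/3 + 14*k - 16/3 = (k - 8)*(k - 1)*(k - 2/3)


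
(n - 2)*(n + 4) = n^2 + 2*n - 8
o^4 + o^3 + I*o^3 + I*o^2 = o^2*(o + 1)*(o + I)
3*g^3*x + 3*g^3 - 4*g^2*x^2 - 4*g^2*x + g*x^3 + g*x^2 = (-3*g + x)*(-g + x)*(g*x + g)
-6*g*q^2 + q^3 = q^2*(-6*g + q)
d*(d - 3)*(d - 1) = d^3 - 4*d^2 + 3*d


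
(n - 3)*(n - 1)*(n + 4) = n^3 - 13*n + 12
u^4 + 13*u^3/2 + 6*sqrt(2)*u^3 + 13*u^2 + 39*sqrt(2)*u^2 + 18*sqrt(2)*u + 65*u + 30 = (u + 1/2)*(u + 6)*(u + sqrt(2))*(u + 5*sqrt(2))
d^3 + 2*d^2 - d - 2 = (d - 1)*(d + 1)*(d + 2)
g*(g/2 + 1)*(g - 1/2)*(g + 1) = g^4/2 + 5*g^3/4 + g^2/4 - g/2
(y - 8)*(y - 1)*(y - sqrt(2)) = y^3 - 9*y^2 - sqrt(2)*y^2 + 8*y + 9*sqrt(2)*y - 8*sqrt(2)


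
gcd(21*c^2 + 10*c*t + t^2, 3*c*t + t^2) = 3*c + t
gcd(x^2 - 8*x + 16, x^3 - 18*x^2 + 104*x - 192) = x - 4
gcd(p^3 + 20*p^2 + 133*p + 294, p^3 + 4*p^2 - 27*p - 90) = p + 6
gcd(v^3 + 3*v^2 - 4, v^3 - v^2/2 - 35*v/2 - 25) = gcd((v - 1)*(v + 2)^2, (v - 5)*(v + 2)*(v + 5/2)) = v + 2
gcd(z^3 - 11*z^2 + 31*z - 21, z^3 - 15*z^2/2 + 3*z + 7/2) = z^2 - 8*z + 7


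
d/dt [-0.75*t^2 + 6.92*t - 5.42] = 6.92 - 1.5*t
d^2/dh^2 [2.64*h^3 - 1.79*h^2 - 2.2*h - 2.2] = 15.84*h - 3.58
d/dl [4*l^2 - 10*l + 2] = 8*l - 10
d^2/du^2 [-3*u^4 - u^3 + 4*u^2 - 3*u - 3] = -36*u^2 - 6*u + 8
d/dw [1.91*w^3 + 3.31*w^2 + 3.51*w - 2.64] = 5.73*w^2 + 6.62*w + 3.51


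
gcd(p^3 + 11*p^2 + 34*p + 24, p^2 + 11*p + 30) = p + 6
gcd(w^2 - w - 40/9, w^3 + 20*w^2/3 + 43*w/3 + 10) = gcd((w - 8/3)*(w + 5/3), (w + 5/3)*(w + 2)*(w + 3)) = w + 5/3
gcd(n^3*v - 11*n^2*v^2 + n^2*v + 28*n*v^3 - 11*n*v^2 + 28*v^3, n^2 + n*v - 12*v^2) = 1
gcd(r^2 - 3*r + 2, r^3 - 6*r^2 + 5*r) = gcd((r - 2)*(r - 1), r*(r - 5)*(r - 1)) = r - 1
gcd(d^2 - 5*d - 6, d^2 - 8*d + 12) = d - 6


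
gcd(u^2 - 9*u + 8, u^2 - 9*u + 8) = u^2 - 9*u + 8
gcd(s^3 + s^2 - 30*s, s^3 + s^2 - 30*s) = s^3 + s^2 - 30*s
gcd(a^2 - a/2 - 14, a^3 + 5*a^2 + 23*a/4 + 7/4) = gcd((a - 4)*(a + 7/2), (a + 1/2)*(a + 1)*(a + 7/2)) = a + 7/2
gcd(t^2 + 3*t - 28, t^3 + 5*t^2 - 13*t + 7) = t + 7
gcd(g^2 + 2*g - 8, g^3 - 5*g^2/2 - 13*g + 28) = g - 2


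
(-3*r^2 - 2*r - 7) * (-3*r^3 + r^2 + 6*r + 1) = 9*r^5 + 3*r^4 + r^3 - 22*r^2 - 44*r - 7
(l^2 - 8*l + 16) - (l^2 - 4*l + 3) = 13 - 4*l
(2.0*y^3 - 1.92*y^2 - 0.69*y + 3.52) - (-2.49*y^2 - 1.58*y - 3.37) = 2.0*y^3 + 0.57*y^2 + 0.89*y + 6.89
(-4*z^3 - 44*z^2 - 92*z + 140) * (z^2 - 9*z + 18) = -4*z^5 - 8*z^4 + 232*z^3 + 176*z^2 - 2916*z + 2520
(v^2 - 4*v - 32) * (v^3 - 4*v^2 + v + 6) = v^5 - 8*v^4 - 15*v^3 + 130*v^2 - 56*v - 192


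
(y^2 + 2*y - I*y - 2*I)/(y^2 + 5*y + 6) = (y - I)/(y + 3)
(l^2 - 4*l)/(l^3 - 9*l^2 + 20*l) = 1/(l - 5)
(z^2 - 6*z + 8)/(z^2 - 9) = (z^2 - 6*z + 8)/(z^2 - 9)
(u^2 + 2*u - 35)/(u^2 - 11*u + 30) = (u + 7)/(u - 6)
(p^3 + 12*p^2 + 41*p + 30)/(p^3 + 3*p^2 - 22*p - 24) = (p + 5)/(p - 4)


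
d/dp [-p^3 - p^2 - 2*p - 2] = -3*p^2 - 2*p - 2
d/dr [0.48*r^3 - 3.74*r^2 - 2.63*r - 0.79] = 1.44*r^2 - 7.48*r - 2.63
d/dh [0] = 0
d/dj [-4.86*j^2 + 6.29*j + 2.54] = 6.29 - 9.72*j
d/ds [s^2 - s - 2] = 2*s - 1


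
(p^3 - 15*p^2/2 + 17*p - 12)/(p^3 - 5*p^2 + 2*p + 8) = (p - 3/2)/(p + 1)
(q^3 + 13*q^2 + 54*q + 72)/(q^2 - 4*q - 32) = (q^2 + 9*q + 18)/(q - 8)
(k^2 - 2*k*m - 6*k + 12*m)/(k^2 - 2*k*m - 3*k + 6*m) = (k - 6)/(k - 3)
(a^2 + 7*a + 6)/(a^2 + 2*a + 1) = (a + 6)/(a + 1)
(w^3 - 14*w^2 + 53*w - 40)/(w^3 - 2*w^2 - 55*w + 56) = (w - 5)/(w + 7)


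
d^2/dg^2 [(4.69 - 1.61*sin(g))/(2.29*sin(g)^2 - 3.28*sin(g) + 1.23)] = (8.443001*sin(g)^5 - 86.286284*sin(g)^4 + 61.58726*sin(g)^3 + 156.448754*sin(g)^2 - 200.641413*sin(g) + 61.502378)/(2.29*sin(g)^2 - 3.28*sin(g) + 1.23)^3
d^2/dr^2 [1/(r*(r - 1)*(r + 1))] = (12*r^4 - 6*r^2 + 2)/(r^9 - 3*r^7 + 3*r^5 - r^3)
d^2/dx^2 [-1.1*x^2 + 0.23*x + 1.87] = -2.20000000000000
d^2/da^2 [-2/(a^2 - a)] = 4*(a*(a - 1) - (2*a - 1)^2)/(a^3*(a - 1)^3)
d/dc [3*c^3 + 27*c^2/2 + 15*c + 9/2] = 9*c^2 + 27*c + 15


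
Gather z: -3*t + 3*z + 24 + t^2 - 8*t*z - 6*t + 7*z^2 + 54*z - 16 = t^2 - 9*t + 7*z^2 + z*(57 - 8*t) + 8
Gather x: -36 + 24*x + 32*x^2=32*x^2 + 24*x - 36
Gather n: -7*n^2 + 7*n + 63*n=-7*n^2 + 70*n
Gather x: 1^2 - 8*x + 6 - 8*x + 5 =12 - 16*x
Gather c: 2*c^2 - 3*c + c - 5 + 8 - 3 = 2*c^2 - 2*c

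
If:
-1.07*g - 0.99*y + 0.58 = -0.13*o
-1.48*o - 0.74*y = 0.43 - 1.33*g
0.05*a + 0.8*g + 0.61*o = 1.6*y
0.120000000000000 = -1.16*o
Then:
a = 2.94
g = 0.33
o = -0.10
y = 0.22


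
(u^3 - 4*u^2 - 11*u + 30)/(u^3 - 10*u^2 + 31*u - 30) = (u + 3)/(u - 3)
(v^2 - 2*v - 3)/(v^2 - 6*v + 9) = (v + 1)/(v - 3)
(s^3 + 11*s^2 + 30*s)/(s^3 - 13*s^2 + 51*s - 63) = s*(s^2 + 11*s + 30)/(s^3 - 13*s^2 + 51*s - 63)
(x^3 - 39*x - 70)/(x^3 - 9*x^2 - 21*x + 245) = (x + 2)/(x - 7)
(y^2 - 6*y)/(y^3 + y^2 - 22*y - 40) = y*(y - 6)/(y^3 + y^2 - 22*y - 40)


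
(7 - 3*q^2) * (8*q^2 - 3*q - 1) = -24*q^4 + 9*q^3 + 59*q^2 - 21*q - 7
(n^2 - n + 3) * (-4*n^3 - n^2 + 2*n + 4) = -4*n^5 + 3*n^4 - 9*n^3 - n^2 + 2*n + 12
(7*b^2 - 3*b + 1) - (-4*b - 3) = 7*b^2 + b + 4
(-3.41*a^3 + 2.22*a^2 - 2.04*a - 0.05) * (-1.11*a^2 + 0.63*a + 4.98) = 3.7851*a^5 - 4.6125*a^4 - 13.3188*a^3 + 9.8259*a^2 - 10.1907*a - 0.249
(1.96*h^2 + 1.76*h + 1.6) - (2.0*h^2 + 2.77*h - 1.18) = -0.04*h^2 - 1.01*h + 2.78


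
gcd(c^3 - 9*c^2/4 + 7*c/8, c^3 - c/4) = c^2 - c/2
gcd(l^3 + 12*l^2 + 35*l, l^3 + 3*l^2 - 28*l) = l^2 + 7*l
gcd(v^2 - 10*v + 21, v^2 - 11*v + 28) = v - 7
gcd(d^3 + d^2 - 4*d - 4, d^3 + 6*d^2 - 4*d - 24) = d^2 - 4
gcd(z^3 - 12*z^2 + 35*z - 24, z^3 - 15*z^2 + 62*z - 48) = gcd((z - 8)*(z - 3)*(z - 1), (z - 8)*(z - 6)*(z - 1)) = z^2 - 9*z + 8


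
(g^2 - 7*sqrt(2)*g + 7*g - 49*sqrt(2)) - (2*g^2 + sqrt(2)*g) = -g^2 - 8*sqrt(2)*g + 7*g - 49*sqrt(2)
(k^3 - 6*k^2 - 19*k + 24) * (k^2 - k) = k^5 - 7*k^4 - 13*k^3 + 43*k^2 - 24*k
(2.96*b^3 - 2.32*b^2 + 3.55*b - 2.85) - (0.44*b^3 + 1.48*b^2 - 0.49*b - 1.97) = 2.52*b^3 - 3.8*b^2 + 4.04*b - 0.88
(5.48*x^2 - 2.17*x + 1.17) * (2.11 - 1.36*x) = -7.4528*x^3 + 14.514*x^2 - 6.1699*x + 2.4687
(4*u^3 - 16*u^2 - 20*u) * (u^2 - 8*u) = 4*u^5 - 48*u^4 + 108*u^3 + 160*u^2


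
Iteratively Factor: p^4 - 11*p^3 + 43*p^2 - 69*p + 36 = (p - 4)*(p^3 - 7*p^2 + 15*p - 9) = (p - 4)*(p - 3)*(p^2 - 4*p + 3) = (p - 4)*(p - 3)*(p - 1)*(p - 3)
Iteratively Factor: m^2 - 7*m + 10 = (m - 5)*(m - 2)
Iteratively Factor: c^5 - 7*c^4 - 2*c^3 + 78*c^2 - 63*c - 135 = (c + 1)*(c^4 - 8*c^3 + 6*c^2 + 72*c - 135) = (c + 1)*(c + 3)*(c^3 - 11*c^2 + 39*c - 45) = (c - 5)*(c + 1)*(c + 3)*(c^2 - 6*c + 9) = (c - 5)*(c - 3)*(c + 1)*(c + 3)*(c - 3)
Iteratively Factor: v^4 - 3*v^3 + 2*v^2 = (v)*(v^3 - 3*v^2 + 2*v) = v^2*(v^2 - 3*v + 2) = v^2*(v - 2)*(v - 1)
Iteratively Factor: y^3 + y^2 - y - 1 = (y + 1)*(y^2 - 1) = (y - 1)*(y + 1)*(y + 1)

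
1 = 1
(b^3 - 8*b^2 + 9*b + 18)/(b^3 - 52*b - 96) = (-b^3 + 8*b^2 - 9*b - 18)/(-b^3 + 52*b + 96)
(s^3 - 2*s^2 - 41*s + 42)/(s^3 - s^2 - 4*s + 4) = (s^2 - s - 42)/(s^2 - 4)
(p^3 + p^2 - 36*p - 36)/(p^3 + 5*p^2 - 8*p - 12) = (p - 6)/(p - 2)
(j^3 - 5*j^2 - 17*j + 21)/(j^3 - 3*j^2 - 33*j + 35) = (j + 3)/(j + 5)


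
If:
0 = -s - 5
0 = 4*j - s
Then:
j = -5/4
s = -5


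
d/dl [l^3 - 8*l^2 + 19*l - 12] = 3*l^2 - 16*l + 19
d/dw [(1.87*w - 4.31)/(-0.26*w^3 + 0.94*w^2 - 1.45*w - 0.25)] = (0.9724*w^3 - 5.1196*w^2 + 8.1028*w - 6.717)/(0.0676*w^6 - 0.4888*w^5 + 1.6376*w^4 - 2.596*w^3 + 1.6325*w^2 + 0.725*w + 0.0625)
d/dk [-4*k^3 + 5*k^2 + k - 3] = -12*k^2 + 10*k + 1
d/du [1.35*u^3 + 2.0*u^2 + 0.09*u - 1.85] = 4.05*u^2 + 4.0*u + 0.09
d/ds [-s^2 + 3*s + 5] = 3 - 2*s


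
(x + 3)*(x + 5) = x^2 + 8*x + 15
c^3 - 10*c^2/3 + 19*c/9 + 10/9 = (c - 2)*(c - 5/3)*(c + 1/3)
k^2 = k^2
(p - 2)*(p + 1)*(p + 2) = p^3 + p^2 - 4*p - 4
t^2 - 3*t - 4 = (t - 4)*(t + 1)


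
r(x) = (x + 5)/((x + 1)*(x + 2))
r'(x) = 1/((x + 1)*(x + 2)) - (x + 5)/((x + 1)*(x + 2)^2) - (x + 5)/((x + 1)^2*(x + 2)) = (-x^2 - 10*x - 13)/(x^4 + 6*x^3 + 13*x^2 + 12*x + 4)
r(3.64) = 0.33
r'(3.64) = -0.09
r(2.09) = 0.56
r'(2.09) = -0.24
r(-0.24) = 3.56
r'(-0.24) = -5.96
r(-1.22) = -22.03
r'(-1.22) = -77.71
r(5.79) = 0.20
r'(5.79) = -0.04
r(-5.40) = -0.03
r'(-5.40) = 0.05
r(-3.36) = 0.51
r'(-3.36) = 0.90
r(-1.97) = -104.12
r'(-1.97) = 3329.08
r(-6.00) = -0.05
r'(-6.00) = 0.03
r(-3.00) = 1.00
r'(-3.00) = 2.00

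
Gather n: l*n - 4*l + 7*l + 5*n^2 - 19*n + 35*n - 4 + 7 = 3*l + 5*n^2 + n*(l + 16) + 3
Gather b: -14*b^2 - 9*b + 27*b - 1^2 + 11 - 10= -14*b^2 + 18*b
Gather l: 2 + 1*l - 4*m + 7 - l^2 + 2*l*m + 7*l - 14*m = -l^2 + l*(2*m + 8) - 18*m + 9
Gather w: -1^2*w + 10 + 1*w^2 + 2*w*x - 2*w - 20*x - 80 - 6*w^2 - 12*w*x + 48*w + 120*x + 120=-5*w^2 + w*(45 - 10*x) + 100*x + 50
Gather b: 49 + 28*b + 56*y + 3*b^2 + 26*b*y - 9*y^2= 3*b^2 + b*(26*y + 28) - 9*y^2 + 56*y + 49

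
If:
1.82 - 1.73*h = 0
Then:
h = 1.05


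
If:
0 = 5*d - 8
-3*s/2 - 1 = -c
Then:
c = 3*s/2 + 1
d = 8/5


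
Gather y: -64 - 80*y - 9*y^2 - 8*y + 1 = -9*y^2 - 88*y - 63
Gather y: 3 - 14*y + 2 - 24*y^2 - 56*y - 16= -24*y^2 - 70*y - 11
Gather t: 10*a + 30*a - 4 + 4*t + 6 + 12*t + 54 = 40*a + 16*t + 56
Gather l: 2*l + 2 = 2*l + 2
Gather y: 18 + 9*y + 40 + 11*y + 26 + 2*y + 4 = 22*y + 88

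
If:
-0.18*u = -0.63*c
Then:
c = 0.285714285714286*u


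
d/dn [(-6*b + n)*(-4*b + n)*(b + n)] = 14*b^2 - 18*b*n + 3*n^2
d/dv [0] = 0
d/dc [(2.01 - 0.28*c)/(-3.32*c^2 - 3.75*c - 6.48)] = (-0.9296*c^2 + 13.3464*c + 9.3519)/(11.0224*c^4 + 24.9*c^3 + 57.0897*c^2 + 48.6*c + 41.9904)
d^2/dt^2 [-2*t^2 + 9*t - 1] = -4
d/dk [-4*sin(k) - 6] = -4*cos(k)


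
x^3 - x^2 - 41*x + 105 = (x - 5)*(x - 3)*(x + 7)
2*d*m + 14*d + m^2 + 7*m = (2*d + m)*(m + 7)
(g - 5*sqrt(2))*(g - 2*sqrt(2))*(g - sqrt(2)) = g^3 - 8*sqrt(2)*g^2 + 34*g - 20*sqrt(2)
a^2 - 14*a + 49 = (a - 7)^2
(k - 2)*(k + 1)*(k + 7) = k^3 + 6*k^2 - 9*k - 14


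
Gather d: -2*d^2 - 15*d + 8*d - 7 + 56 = -2*d^2 - 7*d + 49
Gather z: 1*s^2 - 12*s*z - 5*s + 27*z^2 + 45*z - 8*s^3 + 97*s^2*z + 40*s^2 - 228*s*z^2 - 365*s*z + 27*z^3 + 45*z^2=-8*s^3 + 41*s^2 - 5*s + 27*z^3 + z^2*(72 - 228*s) + z*(97*s^2 - 377*s + 45)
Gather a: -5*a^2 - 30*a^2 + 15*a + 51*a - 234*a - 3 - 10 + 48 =-35*a^2 - 168*a + 35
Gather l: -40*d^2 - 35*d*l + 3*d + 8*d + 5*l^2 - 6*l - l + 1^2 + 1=-40*d^2 + 11*d + 5*l^2 + l*(-35*d - 7) + 2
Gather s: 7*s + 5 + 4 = 7*s + 9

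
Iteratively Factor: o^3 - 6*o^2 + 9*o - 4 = (o - 4)*(o^2 - 2*o + 1) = (o - 4)*(o - 1)*(o - 1)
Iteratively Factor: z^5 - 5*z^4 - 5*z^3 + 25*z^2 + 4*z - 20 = (z - 5)*(z^4 - 5*z^2 + 4) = (z - 5)*(z + 2)*(z^3 - 2*z^2 - z + 2) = (z - 5)*(z - 1)*(z + 2)*(z^2 - z - 2) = (z - 5)*(z - 1)*(z + 1)*(z + 2)*(z - 2)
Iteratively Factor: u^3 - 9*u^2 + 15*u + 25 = (u - 5)*(u^2 - 4*u - 5) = (u - 5)*(u + 1)*(u - 5)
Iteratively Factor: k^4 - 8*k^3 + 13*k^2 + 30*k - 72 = (k - 4)*(k^3 - 4*k^2 - 3*k + 18) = (k - 4)*(k - 3)*(k^2 - k - 6) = (k - 4)*(k - 3)^2*(k + 2)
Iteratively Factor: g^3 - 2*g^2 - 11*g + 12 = (g - 4)*(g^2 + 2*g - 3) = (g - 4)*(g + 3)*(g - 1)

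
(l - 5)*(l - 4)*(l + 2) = l^3 - 7*l^2 + 2*l + 40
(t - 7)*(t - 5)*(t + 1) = t^3 - 11*t^2 + 23*t + 35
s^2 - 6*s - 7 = (s - 7)*(s + 1)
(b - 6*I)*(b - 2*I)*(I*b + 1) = I*b^3 + 9*b^2 - 20*I*b - 12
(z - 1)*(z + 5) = z^2 + 4*z - 5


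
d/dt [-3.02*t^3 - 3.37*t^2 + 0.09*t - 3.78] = -9.06*t^2 - 6.74*t + 0.09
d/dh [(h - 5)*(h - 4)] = 2*h - 9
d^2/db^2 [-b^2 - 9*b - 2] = -2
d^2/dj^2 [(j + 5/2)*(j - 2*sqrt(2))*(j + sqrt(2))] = 6*j - 2*sqrt(2) + 5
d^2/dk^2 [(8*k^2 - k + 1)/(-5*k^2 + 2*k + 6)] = 2*(-55*k^3 - 795*k^2 + 120*k - 334)/(125*k^6 - 150*k^5 - 390*k^4 + 352*k^3 + 468*k^2 - 216*k - 216)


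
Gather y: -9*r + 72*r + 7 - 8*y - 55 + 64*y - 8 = 63*r + 56*y - 56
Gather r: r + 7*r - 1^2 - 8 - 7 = 8*r - 16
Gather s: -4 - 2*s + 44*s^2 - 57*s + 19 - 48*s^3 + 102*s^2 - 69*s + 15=-48*s^3 + 146*s^2 - 128*s + 30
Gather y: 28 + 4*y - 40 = 4*y - 12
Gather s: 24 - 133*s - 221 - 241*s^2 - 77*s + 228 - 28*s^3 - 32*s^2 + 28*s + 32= -28*s^3 - 273*s^2 - 182*s + 63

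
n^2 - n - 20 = (n - 5)*(n + 4)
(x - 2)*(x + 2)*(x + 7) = x^3 + 7*x^2 - 4*x - 28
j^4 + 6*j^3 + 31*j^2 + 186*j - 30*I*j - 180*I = (j + 6)*(j - 5*I)*(j - I)*(j + 6*I)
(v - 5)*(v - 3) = v^2 - 8*v + 15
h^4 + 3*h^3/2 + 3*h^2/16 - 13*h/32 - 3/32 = (h - 1/2)*(h + 1/4)*(h + 3/4)*(h + 1)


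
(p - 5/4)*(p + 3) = p^2 + 7*p/4 - 15/4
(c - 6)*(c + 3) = c^2 - 3*c - 18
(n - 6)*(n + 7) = n^2 + n - 42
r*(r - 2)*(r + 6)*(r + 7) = r^4 + 11*r^3 + 16*r^2 - 84*r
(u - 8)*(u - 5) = u^2 - 13*u + 40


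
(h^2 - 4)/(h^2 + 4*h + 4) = (h - 2)/(h + 2)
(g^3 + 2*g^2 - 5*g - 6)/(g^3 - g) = (g^2 + g - 6)/(g*(g - 1))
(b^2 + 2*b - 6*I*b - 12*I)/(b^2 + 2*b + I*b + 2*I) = (b - 6*I)/(b + I)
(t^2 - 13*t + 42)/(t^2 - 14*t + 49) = (t - 6)/(t - 7)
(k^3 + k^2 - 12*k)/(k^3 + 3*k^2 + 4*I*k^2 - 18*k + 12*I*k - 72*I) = k*(k + 4)/(k^2 + 2*k*(3 + 2*I) + 24*I)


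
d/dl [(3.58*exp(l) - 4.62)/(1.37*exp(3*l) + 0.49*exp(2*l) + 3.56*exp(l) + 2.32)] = (-9.8092*exp(3*l) + 17.234*exp(2*l) + 4.5276*exp(l) + 24.7528)*exp(l)/(1.8769*exp(6*l) + 1.3426*exp(5*l) + 9.9945*exp(4*l) + 9.8456*exp(3*l) + 14.9472*exp(2*l) + 16.5184*exp(l) + 5.3824)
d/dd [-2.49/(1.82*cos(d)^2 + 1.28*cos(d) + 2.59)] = -(9.0636*cos(d) + 3.1872)*sin(d)/(1.82*cos(d)^2 + 1.28*cos(d) + 2.59)^2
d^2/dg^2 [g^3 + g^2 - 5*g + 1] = 6*g + 2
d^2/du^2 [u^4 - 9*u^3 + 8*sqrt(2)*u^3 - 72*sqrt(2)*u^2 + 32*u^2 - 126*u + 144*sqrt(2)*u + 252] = 12*u^2 - 54*u + 48*sqrt(2)*u - 144*sqrt(2) + 64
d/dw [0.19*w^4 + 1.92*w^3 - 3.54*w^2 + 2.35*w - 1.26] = 0.76*w^3 + 5.76*w^2 - 7.08*w + 2.35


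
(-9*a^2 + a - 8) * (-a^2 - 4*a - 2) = 9*a^4 + 35*a^3 + 22*a^2 + 30*a + 16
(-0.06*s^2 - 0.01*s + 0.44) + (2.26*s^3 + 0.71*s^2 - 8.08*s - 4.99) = 2.26*s^3 + 0.65*s^2 - 8.09*s - 4.55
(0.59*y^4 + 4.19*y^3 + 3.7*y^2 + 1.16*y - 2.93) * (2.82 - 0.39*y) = -0.2301*y^5 + 0.0296999999999996*y^4 + 10.3728*y^3 + 9.9816*y^2 + 4.4139*y - 8.2626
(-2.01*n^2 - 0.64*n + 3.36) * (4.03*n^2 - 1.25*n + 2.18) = -8.1003*n^4 - 0.0667000000000004*n^3 + 9.959*n^2 - 5.5952*n + 7.3248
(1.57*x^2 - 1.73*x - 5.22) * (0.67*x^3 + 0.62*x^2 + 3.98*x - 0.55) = 1.0519*x^5 - 0.1857*x^4 + 1.6786*x^3 - 10.9853*x^2 - 19.8241*x + 2.871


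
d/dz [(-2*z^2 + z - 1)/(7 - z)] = 2*(z^2 - 14*z + 3)/(z^2 - 14*z + 49)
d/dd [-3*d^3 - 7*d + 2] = -9*d^2 - 7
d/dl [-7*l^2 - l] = -14*l - 1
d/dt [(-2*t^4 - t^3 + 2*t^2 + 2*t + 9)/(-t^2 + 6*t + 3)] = (4*t^5 - 35*t^4 - 36*t^3 + 5*t^2 + 30*t - 48)/(t^4 - 12*t^3 + 30*t^2 + 36*t + 9)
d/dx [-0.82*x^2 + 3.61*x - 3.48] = 3.61 - 1.64*x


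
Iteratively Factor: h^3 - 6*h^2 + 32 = (h - 4)*(h^2 - 2*h - 8) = (h - 4)^2*(h + 2)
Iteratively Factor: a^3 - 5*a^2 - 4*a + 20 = (a - 2)*(a^2 - 3*a - 10) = (a - 2)*(a + 2)*(a - 5)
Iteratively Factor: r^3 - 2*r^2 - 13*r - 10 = (r + 2)*(r^2 - 4*r - 5) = (r + 1)*(r + 2)*(r - 5)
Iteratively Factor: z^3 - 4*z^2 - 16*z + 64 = (z - 4)*(z^2 - 16) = (z - 4)*(z + 4)*(z - 4)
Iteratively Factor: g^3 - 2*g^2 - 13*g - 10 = (g - 5)*(g^2 + 3*g + 2) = (g - 5)*(g + 2)*(g + 1)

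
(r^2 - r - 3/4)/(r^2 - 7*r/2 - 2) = (r - 3/2)/(r - 4)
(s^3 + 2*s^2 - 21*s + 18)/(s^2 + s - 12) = (s^2 + 5*s - 6)/(s + 4)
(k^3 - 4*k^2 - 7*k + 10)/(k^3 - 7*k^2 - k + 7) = (k^2 - 3*k - 10)/(k^2 - 6*k - 7)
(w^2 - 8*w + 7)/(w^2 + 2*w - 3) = (w - 7)/(w + 3)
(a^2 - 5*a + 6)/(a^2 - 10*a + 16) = (a - 3)/(a - 8)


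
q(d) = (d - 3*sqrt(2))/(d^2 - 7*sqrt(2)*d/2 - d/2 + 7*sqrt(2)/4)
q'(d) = (d - 3*sqrt(2))*(-2*d + 1/2 + 7*sqrt(2)/2)/(d^2 - 7*sqrt(2)*d/2 - d/2 + 7*sqrt(2)/4)^2 + 1/(d^2 - 7*sqrt(2)*d/2 - d/2 + 7*sqrt(2)/4)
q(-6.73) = -0.13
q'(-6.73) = -0.02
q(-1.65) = -0.42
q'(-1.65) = -0.19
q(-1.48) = -0.45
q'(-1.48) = -0.22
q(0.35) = -5.64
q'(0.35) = -37.39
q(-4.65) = -0.18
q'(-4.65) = -0.03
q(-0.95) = -0.61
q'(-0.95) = -0.40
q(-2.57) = -0.30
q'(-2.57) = -0.09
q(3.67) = 0.14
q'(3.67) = -0.18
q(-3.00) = -0.26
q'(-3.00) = -0.07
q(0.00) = -1.71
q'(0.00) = -3.37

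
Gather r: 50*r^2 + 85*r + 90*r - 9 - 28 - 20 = 50*r^2 + 175*r - 57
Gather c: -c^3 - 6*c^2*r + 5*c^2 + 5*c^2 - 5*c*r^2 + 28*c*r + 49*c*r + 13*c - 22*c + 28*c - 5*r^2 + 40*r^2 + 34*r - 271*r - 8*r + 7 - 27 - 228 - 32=-c^3 + c^2*(10 - 6*r) + c*(-5*r^2 + 77*r + 19) + 35*r^2 - 245*r - 280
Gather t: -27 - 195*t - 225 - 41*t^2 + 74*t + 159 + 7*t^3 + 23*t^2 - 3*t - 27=7*t^3 - 18*t^2 - 124*t - 120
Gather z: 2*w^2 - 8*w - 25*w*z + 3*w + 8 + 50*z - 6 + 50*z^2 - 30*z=2*w^2 - 5*w + 50*z^2 + z*(20 - 25*w) + 2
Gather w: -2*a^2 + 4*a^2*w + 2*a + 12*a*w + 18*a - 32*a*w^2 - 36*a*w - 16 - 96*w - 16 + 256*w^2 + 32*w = -2*a^2 + 20*a + w^2*(256 - 32*a) + w*(4*a^2 - 24*a - 64) - 32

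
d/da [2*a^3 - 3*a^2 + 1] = 6*a*(a - 1)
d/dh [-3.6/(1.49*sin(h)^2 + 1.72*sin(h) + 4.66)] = (10.728*sin(h) + 6.192)*cos(h)/(1.49*sin(h)^2 + 1.72*sin(h) + 4.66)^2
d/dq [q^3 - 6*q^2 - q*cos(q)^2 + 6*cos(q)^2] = 3*q^2 + q*sin(2*q) - 12*q - 6*sin(2*q) - cos(q)^2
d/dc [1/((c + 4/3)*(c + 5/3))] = 81*(-2*c - 3)/(81*c^4 + 486*c^3 + 1089*c^2 + 1080*c + 400)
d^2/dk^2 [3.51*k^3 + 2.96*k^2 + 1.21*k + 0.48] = 21.06*k + 5.92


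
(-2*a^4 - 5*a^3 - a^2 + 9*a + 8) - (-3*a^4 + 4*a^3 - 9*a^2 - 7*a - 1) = a^4 - 9*a^3 + 8*a^2 + 16*a + 9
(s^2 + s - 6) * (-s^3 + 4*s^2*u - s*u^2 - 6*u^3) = -s^5 + 4*s^4*u - s^4 - s^3*u^2 + 4*s^3*u + 6*s^3 - 6*s^2*u^3 - s^2*u^2 - 24*s^2*u - 6*s*u^3 + 6*s*u^2 + 36*u^3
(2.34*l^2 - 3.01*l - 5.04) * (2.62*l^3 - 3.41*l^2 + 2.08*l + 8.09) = 6.1308*l^5 - 15.8656*l^4 + 1.9265*l^3 + 29.8562*l^2 - 34.8341*l - 40.7736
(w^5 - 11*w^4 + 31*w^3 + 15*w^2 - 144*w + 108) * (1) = w^5 - 11*w^4 + 31*w^3 + 15*w^2 - 144*w + 108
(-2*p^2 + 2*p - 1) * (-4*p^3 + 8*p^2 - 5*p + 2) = 8*p^5 - 24*p^4 + 30*p^3 - 22*p^2 + 9*p - 2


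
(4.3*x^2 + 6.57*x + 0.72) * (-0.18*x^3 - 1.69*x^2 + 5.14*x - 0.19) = -0.774*x^5 - 8.4496*x^4 + 10.8691*x^3 + 31.736*x^2 + 2.4525*x - 0.1368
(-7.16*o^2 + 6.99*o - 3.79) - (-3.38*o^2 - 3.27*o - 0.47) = -3.78*o^2 + 10.26*o - 3.32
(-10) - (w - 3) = -w - 7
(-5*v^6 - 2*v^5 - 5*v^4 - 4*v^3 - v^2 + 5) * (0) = 0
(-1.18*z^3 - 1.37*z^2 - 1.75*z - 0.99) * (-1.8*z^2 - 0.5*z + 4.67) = 2.124*z^5 + 3.056*z^4 - 1.6756*z^3 - 3.7409*z^2 - 7.6775*z - 4.6233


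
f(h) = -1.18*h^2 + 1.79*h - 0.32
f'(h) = 1.79 - 2.36*h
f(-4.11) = -27.61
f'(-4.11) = 11.49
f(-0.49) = -1.48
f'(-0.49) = 2.95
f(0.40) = 0.21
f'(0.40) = 0.85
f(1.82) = -0.97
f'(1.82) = -2.51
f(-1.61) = -6.26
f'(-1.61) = 5.59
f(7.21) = -48.76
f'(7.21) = -15.23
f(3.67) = -9.64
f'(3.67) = -6.87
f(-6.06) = -54.50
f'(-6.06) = 16.09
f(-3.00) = -16.31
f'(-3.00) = 8.87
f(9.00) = -79.79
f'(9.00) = -19.45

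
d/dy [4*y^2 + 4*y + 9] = 8*y + 4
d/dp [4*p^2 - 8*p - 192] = 8*p - 8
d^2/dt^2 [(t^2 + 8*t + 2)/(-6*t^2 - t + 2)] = 4*(-141*t^3 - 126*t^2 - 162*t - 23)/(216*t^6 + 108*t^5 - 198*t^4 - 71*t^3 + 66*t^2 + 12*t - 8)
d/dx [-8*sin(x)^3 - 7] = -24*sin(x)^2*cos(x)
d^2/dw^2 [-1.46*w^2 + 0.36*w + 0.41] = -2.92000000000000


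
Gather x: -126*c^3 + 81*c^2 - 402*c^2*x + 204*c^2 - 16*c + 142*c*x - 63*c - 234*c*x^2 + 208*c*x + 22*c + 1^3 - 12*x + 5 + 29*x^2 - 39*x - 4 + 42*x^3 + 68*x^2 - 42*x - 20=-126*c^3 + 285*c^2 - 57*c + 42*x^3 + x^2*(97 - 234*c) + x*(-402*c^2 + 350*c - 93) - 18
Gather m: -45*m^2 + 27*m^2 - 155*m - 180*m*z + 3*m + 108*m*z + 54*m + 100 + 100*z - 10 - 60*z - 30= -18*m^2 + m*(-72*z - 98) + 40*z + 60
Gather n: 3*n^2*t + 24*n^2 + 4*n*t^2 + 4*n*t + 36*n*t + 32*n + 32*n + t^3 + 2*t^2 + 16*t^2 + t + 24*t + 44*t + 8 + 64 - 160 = n^2*(3*t + 24) + n*(4*t^2 + 40*t + 64) + t^3 + 18*t^2 + 69*t - 88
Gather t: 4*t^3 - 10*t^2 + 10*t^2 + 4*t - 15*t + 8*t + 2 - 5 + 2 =4*t^3 - 3*t - 1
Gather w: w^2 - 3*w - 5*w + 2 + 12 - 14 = w^2 - 8*w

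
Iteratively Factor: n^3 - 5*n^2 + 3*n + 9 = (n - 3)*(n^2 - 2*n - 3) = (n - 3)^2*(n + 1)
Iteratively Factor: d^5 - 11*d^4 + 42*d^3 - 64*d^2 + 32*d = (d - 2)*(d^4 - 9*d^3 + 24*d^2 - 16*d) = (d - 2)*(d - 1)*(d^3 - 8*d^2 + 16*d) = (d - 4)*(d - 2)*(d - 1)*(d^2 - 4*d) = d*(d - 4)*(d - 2)*(d - 1)*(d - 4)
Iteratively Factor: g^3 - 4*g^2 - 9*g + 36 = (g - 4)*(g^2 - 9) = (g - 4)*(g - 3)*(g + 3)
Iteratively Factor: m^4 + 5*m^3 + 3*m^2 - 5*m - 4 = (m + 1)*(m^3 + 4*m^2 - m - 4) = (m - 1)*(m + 1)*(m^2 + 5*m + 4) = (m - 1)*(m + 1)*(m + 4)*(m + 1)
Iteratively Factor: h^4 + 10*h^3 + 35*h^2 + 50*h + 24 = (h + 4)*(h^3 + 6*h^2 + 11*h + 6) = (h + 1)*(h + 4)*(h^2 + 5*h + 6) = (h + 1)*(h + 2)*(h + 4)*(h + 3)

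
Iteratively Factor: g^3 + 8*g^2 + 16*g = (g + 4)*(g^2 + 4*g) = g*(g + 4)*(g + 4)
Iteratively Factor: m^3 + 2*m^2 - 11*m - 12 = (m + 1)*(m^2 + m - 12) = (m + 1)*(m + 4)*(m - 3)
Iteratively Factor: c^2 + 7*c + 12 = (c + 3)*(c + 4)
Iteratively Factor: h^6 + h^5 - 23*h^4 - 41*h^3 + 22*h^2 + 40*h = (h - 1)*(h^5 + 2*h^4 - 21*h^3 - 62*h^2 - 40*h) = (h - 1)*(h + 1)*(h^4 + h^3 - 22*h^2 - 40*h) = (h - 5)*(h - 1)*(h + 1)*(h^3 + 6*h^2 + 8*h) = h*(h - 5)*(h - 1)*(h + 1)*(h^2 + 6*h + 8) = h*(h - 5)*(h - 1)*(h + 1)*(h + 2)*(h + 4)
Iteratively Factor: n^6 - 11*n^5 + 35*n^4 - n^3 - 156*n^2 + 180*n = (n - 3)*(n^5 - 8*n^4 + 11*n^3 + 32*n^2 - 60*n) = (n - 3)^2*(n^4 - 5*n^3 - 4*n^2 + 20*n) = (n - 5)*(n - 3)^2*(n^3 - 4*n) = n*(n - 5)*(n - 3)^2*(n^2 - 4) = n*(n - 5)*(n - 3)^2*(n + 2)*(n - 2)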